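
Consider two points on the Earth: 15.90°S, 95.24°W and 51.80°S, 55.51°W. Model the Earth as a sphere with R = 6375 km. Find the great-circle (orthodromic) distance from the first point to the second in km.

5310 km

cos σ = sin φ₁ sin φ₂ + cos φ₁ cos φ₂ cos Δλ
      = sin(-15.90°)sin(-51.80°) + cos(-15.90°)cos(-51.80°)cos(39.73°) = 0.6727
σ = 47.725° → d = Rσ = 6375·0.83295 = 5310 km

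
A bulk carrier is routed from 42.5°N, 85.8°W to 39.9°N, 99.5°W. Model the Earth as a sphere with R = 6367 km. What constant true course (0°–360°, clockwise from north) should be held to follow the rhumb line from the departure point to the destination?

255.8°

Δψ = ln[tan(π/4+φ₂/2)/tan(π/4+φ₁/2)] = -0.0603
Δλ = -0.2391 rad (taken the short way round)
course = atan2(Δλ, Δψ) = 255.84°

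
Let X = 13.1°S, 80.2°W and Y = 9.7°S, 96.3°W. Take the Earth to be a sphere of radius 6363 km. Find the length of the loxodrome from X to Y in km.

Rhumb course C = atan2(Δλ, Δψ) with Δψ = ln[tan(π/4+φ₂/2)/tan(π/4+φ₁/2)] = +0.0605, Δλ = -0.2810 → C = 282.16°
d = R·|Δφ| / |cos C| = 6363·0.05934 / 0.21063 = 1793 km

1793 km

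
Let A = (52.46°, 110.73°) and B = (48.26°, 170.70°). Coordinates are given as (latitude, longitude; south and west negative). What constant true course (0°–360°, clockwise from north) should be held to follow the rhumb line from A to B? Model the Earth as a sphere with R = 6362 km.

Δψ = ln[tan(π/4+φ₂/2)/tan(π/4+φ₁/2)] = -0.1150
Δλ = +1.0467 rad (taken the short way round)
course = atan2(Δλ, Δψ) = 96.27°

96.3°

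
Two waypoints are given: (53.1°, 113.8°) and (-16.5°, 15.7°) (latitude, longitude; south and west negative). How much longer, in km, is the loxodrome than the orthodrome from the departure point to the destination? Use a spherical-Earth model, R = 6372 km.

276 km

Great circle: cos σ = sin φ₁ sin φ₂ + cos φ₁ cos φ₂ cos Δλ,  σ = 1.8841 rad → d_gc = 12005.7 km
Rhumb line: Δψ = -1.3898, q = Δφ/Δψ = 0.8741, d_rh = R√(Δφ²+q²Δλ²) = 12282.0 km
Excess = 12282.0 − 12005.7 = 276.3 ≈ 276 km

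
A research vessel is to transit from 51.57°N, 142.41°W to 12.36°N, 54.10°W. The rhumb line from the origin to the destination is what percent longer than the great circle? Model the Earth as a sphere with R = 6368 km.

Great circle: σ = 1.3841 rad → d_gc = Rσ = 8814.1 km
Rhumb: Δφ = -0.6843, Δλ = +1.5413, Δψ = -0.8366, q = Δφ/Δψ = 0.8180 → d_rh = R√(Δφ²+q²Δλ²) = 9135.1 km
Excess = (9135.1 − 8814.1) / 8814.1 = 321.0 / 8814.1 = 3.64% ≈ 3.6%

3.6%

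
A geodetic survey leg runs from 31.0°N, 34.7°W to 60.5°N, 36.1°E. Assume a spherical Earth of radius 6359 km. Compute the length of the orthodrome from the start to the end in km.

5999 km

Haversine: a = sin²(Δφ/2)+cos φ₁ cos φ₂ sin²(Δλ/2) = 0.20646;  σ = 2·atan2(√a,√(1−a))
σ = 54.050° → d = Rσ = 6359·0.94335 = 5999 km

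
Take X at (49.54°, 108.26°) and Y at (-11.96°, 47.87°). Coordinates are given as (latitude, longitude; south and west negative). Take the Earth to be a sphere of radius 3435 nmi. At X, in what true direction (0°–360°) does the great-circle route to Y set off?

239.4°

N = sin Δλ·cos φ₂ = -0.8505;  D = cos φ₁ sin φ₂ − sin φ₁ cos φ₂ cos Δλ = -0.5022
initial course = atan2(N, D) = 239.44°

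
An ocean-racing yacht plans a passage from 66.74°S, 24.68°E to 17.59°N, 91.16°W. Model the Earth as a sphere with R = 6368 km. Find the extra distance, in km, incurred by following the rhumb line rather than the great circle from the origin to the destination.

798 km

Great circle: cos σ = sin φ₁ sin φ₂ + cos φ₁ cos φ₂ cos Δλ,  σ = 2.0283 rad → d_gc = 12916.3 km
Rhumb line: Δψ = +1.8927, q = Δφ/Δψ = 0.7776, d_rh = R√(Δφ²+q²Δλ²) = 13714.3 km
Excess = 13714.3 − 12916.3 = 798.0 ≈ 798 km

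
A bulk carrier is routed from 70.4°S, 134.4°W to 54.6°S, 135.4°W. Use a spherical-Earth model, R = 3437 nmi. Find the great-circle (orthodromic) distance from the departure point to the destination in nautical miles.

Haversine: a = sin²(Δφ/2)+cos φ₁ cos φ₂ sin²(Δλ/2) = 0.01891;  σ = 2·atan2(√a,√(1−a))
σ = 15.806° → d = Rσ = 3437·0.27587 = 948 nmi

948 nmi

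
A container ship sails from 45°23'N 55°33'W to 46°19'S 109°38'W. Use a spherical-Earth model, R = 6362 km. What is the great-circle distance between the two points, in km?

Haversine: a = sin²(Δφ/2)+cos φ₁ cos φ₂ sin²(Δλ/2) = 0.61510;  σ = 2·atan2(√a,√(1−a))
σ = 103.309° → d = Rσ = 6362·1.80308 = 11471 km

11471 km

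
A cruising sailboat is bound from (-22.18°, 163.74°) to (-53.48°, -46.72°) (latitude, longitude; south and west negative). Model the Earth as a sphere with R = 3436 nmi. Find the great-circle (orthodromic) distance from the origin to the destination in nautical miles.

5990 nmi

cos σ = sin φ₁ sin φ₂ + cos φ₁ cos φ₂ cos Δλ
      = sin(-22.18°)sin(-53.48°) + cos(-22.18°)cos(-53.48°)cos(149.54°) = -0.1716
σ = 99.882° → d = Rσ = 3436·1.74327 = 5990 nmi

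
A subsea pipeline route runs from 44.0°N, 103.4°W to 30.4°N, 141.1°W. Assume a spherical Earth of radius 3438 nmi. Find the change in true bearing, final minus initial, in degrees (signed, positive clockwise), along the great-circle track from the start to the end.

-23.5°

Initial bearing θ₁ = atan2(sin Δλ cos φ₂, cos φ₁ sin φ₂ − sin φ₁ cos φ₂ cos Δλ) = 258.21°
Final bearing θ₂ = (initial bearing from the destination back to the start) + 180° = 234.73°
Δθ = θ₂ − θ₁ = -23.5°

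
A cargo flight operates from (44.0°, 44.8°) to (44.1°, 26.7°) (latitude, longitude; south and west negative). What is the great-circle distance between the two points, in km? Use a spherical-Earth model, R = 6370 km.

Haversine: a = sin²(Δφ/2)+cos φ₁ cos φ₂ sin²(Δλ/2) = 0.01278;  σ = 2·atan2(√a,√(1−a))
σ = 12.983° → d = Rσ = 6370·0.22660 = 1443 km

1443 km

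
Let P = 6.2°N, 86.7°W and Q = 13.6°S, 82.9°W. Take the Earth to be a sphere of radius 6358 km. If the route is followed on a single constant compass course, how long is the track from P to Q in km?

2237 km

Rhumb course C = atan2(Δλ, Δψ) with Δψ = ln[tan(π/4+φ₂/2)/tan(π/4+φ₁/2)] = -0.3480, Δλ = +0.0663 → C = 169.21°
d = R·|Δφ| / |cos C| = 6358·0.34558 / 0.98232 = 2237 km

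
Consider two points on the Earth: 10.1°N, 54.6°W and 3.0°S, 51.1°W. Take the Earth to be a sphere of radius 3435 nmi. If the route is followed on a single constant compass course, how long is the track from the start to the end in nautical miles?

813 nmi

Δψ = ln[tan(π/4+φ₂/2)/tan(π/4+φ₁/2)] = -0.2296;  Δφ = -0.2286 rad,  Δλ = +0.0611 rad
q = Δφ/Δψ = 0.9959
d = R·√(Δφ² + q²Δλ²) = 3435·0.23659 = 813 nmi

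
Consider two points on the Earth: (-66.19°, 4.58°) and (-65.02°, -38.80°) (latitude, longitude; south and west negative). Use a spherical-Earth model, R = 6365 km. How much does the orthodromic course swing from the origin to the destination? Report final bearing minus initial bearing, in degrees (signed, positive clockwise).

Initial bearing θ₁ = atan2(sin Δλ cos φ₂, cos φ₁ sin φ₂ − sin φ₁ cos φ₂ cos Δλ) = 253.64°
Final bearing θ₂ = (initial bearing from the destination back to the start) + 180° = 293.47°
Δθ = θ₂ − θ₁ = +39.8°

+39.8°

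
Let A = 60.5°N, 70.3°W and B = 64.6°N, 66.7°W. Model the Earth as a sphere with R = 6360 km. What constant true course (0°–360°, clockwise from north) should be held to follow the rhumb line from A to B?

22.0°

Δψ = ln[tan(π/4+φ₂/2)/tan(π/4+φ₁/2)] = +0.1555
Δλ = +0.0628 rad (taken the short way round)
course = atan2(Δλ, Δψ) = 22.00°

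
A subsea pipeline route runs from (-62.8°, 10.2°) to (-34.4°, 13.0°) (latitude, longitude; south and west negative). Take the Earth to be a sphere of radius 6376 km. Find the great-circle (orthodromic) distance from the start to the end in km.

3166 km

cos σ = sin φ₁ sin φ₂ + cos φ₁ cos φ₂ cos Δλ
      = sin(-62.80°)sin(-34.40°) + cos(-62.80°)cos(-34.40°)cos(2.80°) = 0.8792
σ = 28.454° → d = Rσ = 6376·0.49662 = 3166 km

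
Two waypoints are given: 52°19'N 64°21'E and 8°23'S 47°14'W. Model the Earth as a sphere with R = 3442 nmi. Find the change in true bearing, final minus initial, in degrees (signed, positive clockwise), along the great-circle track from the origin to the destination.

-65.0°

Initial bearing θ₁ = atan2(sin Δλ cos φ₂, cos φ₁ sin φ₂ − sin φ₁ cos φ₂ cos Δλ) = 282.20°
Final bearing θ₂ = (initial bearing from the destination back to the start) + 180° = 217.15°
Δθ = θ₂ − θ₁ = -65.0°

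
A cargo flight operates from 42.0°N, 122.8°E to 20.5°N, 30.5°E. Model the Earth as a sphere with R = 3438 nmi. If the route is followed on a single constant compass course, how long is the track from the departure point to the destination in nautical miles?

4861 nmi

Rhumb course C = atan2(Δλ, Δψ) with Δψ = ln[tan(π/4+φ₂/2)/tan(π/4+φ₁/2)] = -0.4435, Δλ = -1.6109 → C = 254.61°
d = R·|Δφ| / |cos C| = 3438·0.37525 / 0.26542 = 4861 nmi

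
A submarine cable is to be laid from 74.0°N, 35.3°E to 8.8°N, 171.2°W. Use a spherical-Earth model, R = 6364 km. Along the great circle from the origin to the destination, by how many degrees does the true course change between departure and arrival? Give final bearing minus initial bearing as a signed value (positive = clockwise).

+146.6°

Initial bearing θ₁ = atan2(sin Δλ cos φ₂, cos φ₁ sin φ₂ − sin φ₁ cos φ₂ cos Δλ) = 26.30°
Final bearing θ₂ = (initial bearing from the destination back to the start) + 180° = 172.90°
Δθ = θ₂ − θ₁ = +146.6°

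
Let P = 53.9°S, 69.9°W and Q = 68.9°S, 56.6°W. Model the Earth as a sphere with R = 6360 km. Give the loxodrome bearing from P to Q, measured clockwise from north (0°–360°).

157.5°

Δψ = ln[tan(π/4+φ₂/2)/tan(π/4+φ₁/2)] = -0.5595
Δλ = +0.2321 rad (taken the short way round)
course = atan2(Δλ, Δψ) = 157.47°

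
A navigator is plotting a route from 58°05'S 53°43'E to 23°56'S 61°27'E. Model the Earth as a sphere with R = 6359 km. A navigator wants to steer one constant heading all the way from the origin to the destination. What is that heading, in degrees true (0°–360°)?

9.3°

Meridional parts: M(φ₁)=-1.2519, M(φ₂)=-0.4304 → ΔM = +0.8215;  Δλ = +0.1350 rad
tan C = Δλ / ΔM = +0.1643 → C = 9.33°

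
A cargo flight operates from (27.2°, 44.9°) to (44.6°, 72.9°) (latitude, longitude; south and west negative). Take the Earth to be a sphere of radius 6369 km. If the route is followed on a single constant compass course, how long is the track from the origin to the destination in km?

Rhumb course C = atan2(Δλ, Δψ) with Δψ = ln[tan(π/4+φ₂/2)/tan(π/4+φ₁/2)] = +0.3779, Δλ = +0.4887 → C = 52.29°
d = R·|Δφ| / |cos C| = 6369·0.30369 / 0.61172 = 3162 km

3162 km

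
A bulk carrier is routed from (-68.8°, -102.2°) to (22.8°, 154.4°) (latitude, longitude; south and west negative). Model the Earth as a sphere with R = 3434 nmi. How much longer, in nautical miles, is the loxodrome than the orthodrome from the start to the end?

Great circle: cos σ = sin φ₁ sin φ₂ + cos φ₁ cos φ₂ cos Δλ,  σ = 2.0248 rad → d_gc = 6953.1 nmi
Rhumb line: Δψ = +2.0847, q = Δφ/Δψ = 0.7669, d_rh = R√(Δφ²+q²Δλ²) = 7261.3 nmi
Excess = 7261.3 − 6953.1 = 308.2 ≈ 308 nmi

308 nmi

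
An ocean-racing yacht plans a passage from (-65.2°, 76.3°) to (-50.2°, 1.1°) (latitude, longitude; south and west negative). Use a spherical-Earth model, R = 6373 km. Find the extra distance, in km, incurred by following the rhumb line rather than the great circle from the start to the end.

249 km

Great circle: cos σ = sin φ₁ sin φ₂ + cos φ₁ cos φ₂ cos Δλ,  σ = 0.6982 rad → d_gc = 4449.47 km
Rhumb line: Δψ = +0.4986, q = Δφ/Δψ = 0.5250, d_rh = R√(Δφ²+q²Δλ²) = 4698.00 km
Excess = 4698.00 − 4449.47 = 248.53 ≈ 249 km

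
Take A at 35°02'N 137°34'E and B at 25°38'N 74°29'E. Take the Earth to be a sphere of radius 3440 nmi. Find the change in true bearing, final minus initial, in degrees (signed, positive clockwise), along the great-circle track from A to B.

Initial bearing θ₁ = atan2(sin Δλ cos φ₂, cos φ₁ sin φ₂ − sin φ₁ cos φ₂ cos Δλ) = 278.49°
Final bearing θ₂ = (initial bearing from the destination back to the start) + 180° = 243.93°
Δθ = θ₂ − θ₁ = -34.6°

-34.6°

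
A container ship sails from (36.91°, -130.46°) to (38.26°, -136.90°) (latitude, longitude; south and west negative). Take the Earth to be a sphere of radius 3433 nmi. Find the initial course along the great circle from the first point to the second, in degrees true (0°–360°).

286.8°

θ = atan2( sin Δλ·cos φ₂ ,  cos φ₁ sin φ₂ − sin φ₁ cos φ₂ cos Δλ )
  = atan2(-0.0881, +0.0265) = 286.77°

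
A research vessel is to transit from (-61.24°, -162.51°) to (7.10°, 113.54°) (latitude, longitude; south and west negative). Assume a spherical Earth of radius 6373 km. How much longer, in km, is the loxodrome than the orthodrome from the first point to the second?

Great circle: cos σ = sin φ₁ sin φ₂ + cos φ₁ cos φ₂ cos Δλ,  σ = 1.6289 rad → d_gc = 10380.7 km
Rhumb line: Δψ = +1.4853, q = Δφ/Δψ = 0.8030, d_rh = R√(Δφ²+q²Δλ²) = 10677.5 km
Excess = 10677.5 − 10380.7 = 296.8 ≈ 297 km

297 km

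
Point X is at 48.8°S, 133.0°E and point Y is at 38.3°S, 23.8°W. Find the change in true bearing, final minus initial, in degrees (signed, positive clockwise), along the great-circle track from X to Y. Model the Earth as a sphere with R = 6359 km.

At departure: θ₁ = atan2(sin Δλ cos φ₂, cos φ₁ sin φ₂ − sin φ₁ cos φ₂ cos Δλ) = 198.01°
At arrival: θ₂ = atan2(sin Δλ cos φ₁, −cos φ₂ sin φ₁ + sin φ₂ cos φ₁ cos Δλ) = 344.96°
Δθ = θ₂ − θ₁ = +147.0°

+147.0°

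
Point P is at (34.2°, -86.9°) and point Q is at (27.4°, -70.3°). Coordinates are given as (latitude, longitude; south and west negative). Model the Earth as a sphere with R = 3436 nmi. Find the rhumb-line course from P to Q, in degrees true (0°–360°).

115.5°

Δψ = ln[tan(π/4+φ₂/2)/tan(π/4+φ₁/2)] = -0.1383
Δλ = +0.2897 rad (taken the short way round)
course = atan2(Δλ, Δψ) = 115.52°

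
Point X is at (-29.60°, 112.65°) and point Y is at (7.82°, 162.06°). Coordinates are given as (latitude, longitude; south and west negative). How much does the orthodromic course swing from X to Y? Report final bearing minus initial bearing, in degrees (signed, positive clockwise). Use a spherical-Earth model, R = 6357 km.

-10.5°

Initial bearing θ₁ = atan2(sin Δλ cos φ₂, cos φ₁ sin φ₂ − sin φ₁ cos φ₂ cos Δλ) = 59.87°
Final bearing θ₂ = (initial bearing from the destination back to the start) + 180° = 49.38°
Δθ = θ₂ − θ₁ = -10.5°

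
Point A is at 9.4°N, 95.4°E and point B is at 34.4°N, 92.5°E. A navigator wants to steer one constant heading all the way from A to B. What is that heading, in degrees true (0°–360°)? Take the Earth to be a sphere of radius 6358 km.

353.9°

Meridional parts: M(φ₁)=+0.1648, M(φ₂)=+0.6401 → ΔM = +0.4753;  Δλ = -0.0506 rad
tan C = Δλ / ΔM = -0.1065 → C = 353.92°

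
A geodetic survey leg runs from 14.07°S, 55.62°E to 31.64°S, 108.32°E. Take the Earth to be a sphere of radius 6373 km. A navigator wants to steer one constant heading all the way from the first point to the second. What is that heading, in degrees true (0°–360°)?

Δψ = ln[tan(π/4+φ₂/2)/tan(π/4+φ₁/2)] = -0.3346
Δλ = +0.9198 rad (taken the short way round)
course = atan2(Δλ, Δψ) = 109.99°

110.0°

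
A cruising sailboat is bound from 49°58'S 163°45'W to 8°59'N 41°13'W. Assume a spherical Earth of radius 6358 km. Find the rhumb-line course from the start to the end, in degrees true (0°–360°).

61.4°

Meridional parts: M(φ₁)=-1.0098, M(φ₂)=+0.1574 → ΔM = +1.1672;  Δλ = +2.1386 rad
tan C = Δλ / ΔM = +1.8322 → C = 61.38°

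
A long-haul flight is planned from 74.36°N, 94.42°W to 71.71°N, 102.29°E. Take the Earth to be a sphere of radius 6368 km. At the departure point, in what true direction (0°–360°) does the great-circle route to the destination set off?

N = sin Δλ·cos φ₂ = -0.0902;  D = cos φ₁ sin φ₂ − sin φ₁ cos φ₂ cos Δλ = +0.5454
initial course = atan2(N, D) = 350.61°

350.6°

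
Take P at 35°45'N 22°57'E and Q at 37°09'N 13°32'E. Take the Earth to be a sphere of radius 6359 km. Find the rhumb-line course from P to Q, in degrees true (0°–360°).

280.5°

Meridional parts: M(φ₁)=+0.6689, M(φ₂)=+0.6993 → ΔM = +0.0304;  Δλ = -0.1644 rad
tan C = Δλ / ΔM = -5.4101 → C = 280.47°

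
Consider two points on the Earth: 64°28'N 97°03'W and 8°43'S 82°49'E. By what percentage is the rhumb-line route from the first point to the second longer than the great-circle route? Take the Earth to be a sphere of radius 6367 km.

27.4%

Great circle: σ = 2.1686 rad → d_gc = Rσ = 13807.3 km
Rhumb: Δφ = -1.2773, Δλ = +3.1393, Δψ = -1.6374, q = Δφ/Δψ = 0.7801 → d_rh = R√(Δφ²+q²Δλ²) = 17585.6 km
Excess = (17585.6 − 13807.3) / 13807.3 = 3778.3 / 13807.3 = 27.36% ≈ 27.4%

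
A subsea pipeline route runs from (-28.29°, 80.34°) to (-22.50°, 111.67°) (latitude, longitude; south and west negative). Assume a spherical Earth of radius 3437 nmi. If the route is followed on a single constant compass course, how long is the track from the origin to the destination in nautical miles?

Δψ = ln[tan(π/4+φ₂/2)/tan(π/4+φ₁/2)] = +0.1119;  Δφ = +0.1011 rad,  Δλ = +0.5468 rad
q = Δφ/Δψ = 0.9028
d = R·√(Δφ² + q²Δλ²) = 3437·0.50391 = 1732 nmi

1732 nmi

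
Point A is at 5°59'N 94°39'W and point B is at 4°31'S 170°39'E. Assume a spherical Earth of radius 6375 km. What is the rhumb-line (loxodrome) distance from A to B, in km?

Rhumb course C = atan2(Δλ, Δψ) with Δψ = ln[tan(π/4+φ₂/2)/tan(π/4+φ₁/2)] = -0.1835, Δλ = -1.6528 → C = 263.66°
d = R·|Δφ| / |cos C| = 6375·0.18326 / 0.11036 = 10586 km

10586 km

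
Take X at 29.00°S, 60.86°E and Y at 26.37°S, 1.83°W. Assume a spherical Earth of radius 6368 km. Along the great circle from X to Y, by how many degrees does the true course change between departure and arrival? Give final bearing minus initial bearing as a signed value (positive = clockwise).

+31.6°

At departure: θ₁ = atan2(sin Δλ cos φ₂, cos φ₁ sin φ₂ − sin φ₁ cos φ₂ cos Δλ) = 256.63°
At arrival: θ₂ = atan2(sin Δλ cos φ₁, −cos φ₂ sin φ₁ + sin φ₂ cos φ₁ cos Δλ) = 288.24°
Δθ = θ₂ − θ₁ = +31.6°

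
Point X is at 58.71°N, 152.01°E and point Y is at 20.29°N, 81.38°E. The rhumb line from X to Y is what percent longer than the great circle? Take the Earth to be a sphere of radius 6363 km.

Great circle: σ = 1.0952 rad → d_gc = Rσ = 6968.5 km
Rhumb: Δφ = -0.6706, Δλ = -1.2327, Δψ = -0.9110, q = Δφ/Δψ = 0.7361 → d_rh = R√(Δφ²+q²Δλ²) = 7179.0 km
Excess = (7179.0 − 6968.5) / 6968.5 = 210.5 / 6968.5 = 3.02% ≈ 3.0%

3.0%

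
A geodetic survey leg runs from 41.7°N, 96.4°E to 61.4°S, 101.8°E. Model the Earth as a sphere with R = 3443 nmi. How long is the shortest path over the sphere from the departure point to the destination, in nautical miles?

6201 nmi

cos σ = sin φ₁ sin φ₂ + cos φ₁ cos φ₂ cos Δλ
      = sin(41.70°)sin(-61.40°) + cos(41.70°)cos(-61.40°)cos(5.40°) = -0.2282
σ = 103.193° → d = Rσ = 3443·1.80106 = 6201 nmi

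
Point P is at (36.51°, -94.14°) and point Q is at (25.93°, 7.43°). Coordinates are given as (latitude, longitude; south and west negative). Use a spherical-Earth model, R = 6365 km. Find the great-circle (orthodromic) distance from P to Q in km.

9263 km

Haversine: a = sin²(Δφ/2)+cos φ₁ cos φ₂ sin²(Δλ/2) = 0.44241;  σ = 2·atan2(√a,√(1−a))
σ = 83.386° → d = Rσ = 6365·1.45536 = 9263 km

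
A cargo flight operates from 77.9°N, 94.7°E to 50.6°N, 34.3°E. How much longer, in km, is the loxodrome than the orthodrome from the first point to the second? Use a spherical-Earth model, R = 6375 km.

148 km

Great circle: cos σ = sin φ₁ sin φ₂ + cos φ₁ cos φ₂ cos Δλ,  σ = 0.6071 rad → d_gc = 3870.5 km
Rhumb line: Δψ = -1.2174, q = Δφ/Δψ = 0.3914, d_rh = R√(Δφ²+q²Δλ²) = 4018.1 km
Excess = 4018.1 − 3870.5 = 147.6 ≈ 148 km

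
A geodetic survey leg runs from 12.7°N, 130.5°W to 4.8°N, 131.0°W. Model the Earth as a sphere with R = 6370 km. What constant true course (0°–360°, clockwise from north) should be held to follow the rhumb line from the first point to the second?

183.6°

Δψ = ln[tan(π/4+φ₂/2)/tan(π/4+φ₁/2)] = -0.1396
Δλ = -0.0087 rad (taken the short way round)
course = atan2(Δλ, Δψ) = 183.58°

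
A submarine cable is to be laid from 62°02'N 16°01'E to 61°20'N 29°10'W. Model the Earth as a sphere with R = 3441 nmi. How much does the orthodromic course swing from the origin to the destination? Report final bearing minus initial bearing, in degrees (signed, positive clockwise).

Initial bearing θ₁ = atan2(sin Δλ cos φ₂, cos φ₁ sin φ₂ − sin φ₁ cos φ₂ cos Δλ) = 288.35°
Final bearing θ₂ = (initial bearing from the destination back to the start) + 180° = 248.11°
Δθ = θ₂ − θ₁ = -40.2°

-40.2°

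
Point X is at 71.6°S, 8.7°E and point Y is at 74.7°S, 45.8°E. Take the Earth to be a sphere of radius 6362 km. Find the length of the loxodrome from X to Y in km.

Δψ = ln[tan(π/4+φ₂/2)/tan(π/4+φ₁/2)] = -0.1872;  Δφ = -0.0541 rad,  Δλ = +0.6475 rad
q = Δφ/Δψ = 0.2891
d = R·√(Δφ² + q²Δλ²) = 6362·0.19483 = 1240 km

1240 km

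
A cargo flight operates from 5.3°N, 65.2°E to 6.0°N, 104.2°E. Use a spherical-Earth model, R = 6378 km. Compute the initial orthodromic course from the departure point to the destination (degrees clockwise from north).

N = sin Δλ·cos φ₂ = +0.6259;  D = cos φ₁ sin φ₂ − sin φ₁ cos φ₂ cos Δλ = +0.0327
initial course = atan2(N, D) = 87.01°

87.0°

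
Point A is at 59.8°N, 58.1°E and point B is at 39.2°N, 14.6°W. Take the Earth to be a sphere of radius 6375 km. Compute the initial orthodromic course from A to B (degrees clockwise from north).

279.1°

N = sin Δλ·cos φ₂ = -0.7399;  D = cos φ₁ sin φ₂ − sin φ₁ cos φ₂ cos Δλ = +0.1188
initial course = atan2(N, D) = 279.12°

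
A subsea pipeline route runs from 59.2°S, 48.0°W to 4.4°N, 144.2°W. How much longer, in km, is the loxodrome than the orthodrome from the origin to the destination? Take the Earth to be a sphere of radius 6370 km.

424 km

Great circle: cos σ = sin φ₁ sin φ₂ + cos φ₁ cos φ₂ cos Δλ,  σ = 1.6921 rad → d_gc = 10778.9 km
Rhumb line: Δψ = +1.3662, q = Δφ/Δψ = 0.8125, d_rh = R√(Δφ²+q²Δλ²) = 11203.0 km
Excess = 11203.0 − 10778.9 = 424.1 ≈ 424 km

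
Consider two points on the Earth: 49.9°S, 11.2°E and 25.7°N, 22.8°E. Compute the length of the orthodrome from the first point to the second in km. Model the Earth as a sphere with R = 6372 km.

8486 km

Haversine: a = sin²(Δφ/2)+cos φ₁ cos φ₂ sin²(Δλ/2) = 0.38158;  σ = 2·atan2(√a,√(1−a))
σ = 76.300° → d = Rσ = 6372·1.33169 = 8486 km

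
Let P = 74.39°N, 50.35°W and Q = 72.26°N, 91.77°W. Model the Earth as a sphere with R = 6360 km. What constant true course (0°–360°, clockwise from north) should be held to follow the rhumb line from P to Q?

259.8°

Meridional parts: M(φ₁)=+1.9872, M(φ₂)=+1.8575 → ΔM = -0.1297;  Δλ = -0.7229 rad
tan C = Δλ / ΔM = +5.5724 → C = 259.83°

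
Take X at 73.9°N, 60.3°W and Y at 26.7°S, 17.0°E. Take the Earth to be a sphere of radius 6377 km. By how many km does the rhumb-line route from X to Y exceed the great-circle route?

311 km

Great circle: cos σ = sin φ₁ sin φ₂ + cos φ₁ cos φ₂ cos Δλ,  σ = 1.9576 rad → d_gc = 12483.6 km
Rhumb line: Δψ = -2.4398, q = Δφ/Δψ = 0.7197, d_rh = R√(Δφ²+q²Δλ²) = 12794.6 km
Excess = 12794.6 − 12483.6 = 311.0 ≈ 311 km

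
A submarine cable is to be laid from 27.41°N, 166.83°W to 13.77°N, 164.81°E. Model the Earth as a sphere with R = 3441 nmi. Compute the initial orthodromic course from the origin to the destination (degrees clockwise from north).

248.5°

θ = atan2( sin Δλ·cos φ₂ ,  cos φ₁ sin φ₂ − sin φ₁ cos φ₂ cos Δλ )
  = atan2(-0.4614, -0.1822) = 248.45°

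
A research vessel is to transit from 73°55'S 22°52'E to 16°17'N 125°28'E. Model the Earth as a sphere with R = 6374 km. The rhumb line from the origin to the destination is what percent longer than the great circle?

Great circle: σ = 1.9044 rad → d_gc = Rσ = 12138.5 km
Rhumb: Δφ = +1.5743, Δλ = +1.7907, Δψ = +2.2451, q = Δφ/Δψ = 0.7012 → d_rh = R√(Δφ²+q²Δλ²) = 12835.5 km
Excess = (12835.5 − 12138.5) / 12138.5 = 697.0 / 12138.5 = 5.74% ≈ 5.7%

5.7%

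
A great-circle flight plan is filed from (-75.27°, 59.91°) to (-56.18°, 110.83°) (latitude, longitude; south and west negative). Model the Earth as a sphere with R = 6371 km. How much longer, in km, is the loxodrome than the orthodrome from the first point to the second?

Great circle: cos σ = sin φ₁ sin φ₂ + cos φ₁ cos φ₂ cos Δλ,  σ = 0.4675 rad → d_gc = 2978.4 km
Rhumb line: Δψ = +0.8553, q = Δφ/Δψ = 0.3896, d_rh = R√(Δφ²+q²Δλ²) = 3061.2 km
Excess = 3061.2 − 2978.4 = 82.8 ≈ 83 km

83 km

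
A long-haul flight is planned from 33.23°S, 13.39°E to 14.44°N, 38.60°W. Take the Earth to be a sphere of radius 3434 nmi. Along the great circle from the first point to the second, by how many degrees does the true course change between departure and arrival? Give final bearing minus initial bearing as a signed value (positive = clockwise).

+9.9°

Initial bearing θ₁ = atan2(sin Δλ cos φ₂, cos φ₁ sin φ₂ − sin φ₁ cos φ₂ cos Δλ) = 305.06°
Final bearing θ₂ = (initial bearing from the destination back to the start) + 180° = 315.00°
Δθ = θ₂ − θ₁ = +9.9°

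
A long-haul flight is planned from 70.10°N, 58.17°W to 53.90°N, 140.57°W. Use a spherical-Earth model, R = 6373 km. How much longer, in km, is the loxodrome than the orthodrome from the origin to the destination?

311 km

Great circle: cos σ = sin φ₁ sin φ₂ + cos φ₁ cos φ₂ cos Δλ,  σ = 0.6661 rad → d_gc = 4244.7 km
Rhumb line: Δψ = -0.6193, q = Δφ/Δψ = 0.4565, d_rh = R√(Δφ²+q²Δλ²) = 4555.8 km
Excess = 4555.8 − 4244.7 = 311.1 ≈ 311 km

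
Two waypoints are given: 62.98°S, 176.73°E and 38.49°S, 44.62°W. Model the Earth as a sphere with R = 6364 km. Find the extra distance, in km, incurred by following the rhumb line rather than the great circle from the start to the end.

1686 km

Great circle: cos σ = sin φ₁ sin φ₂ + cos φ₁ cos φ₂ cos Δλ,  σ = 1.2792 rad → d_gc = 8140.66 km
Rhumb line: Δψ = +0.6971, q = Δφ/Δψ = 0.6131, d_rh = R√(Δφ²+q²Δλ²) = 9826.19 km
Excess = 9826.19 − 8140.66 = 1685.53 ≈ 1686 km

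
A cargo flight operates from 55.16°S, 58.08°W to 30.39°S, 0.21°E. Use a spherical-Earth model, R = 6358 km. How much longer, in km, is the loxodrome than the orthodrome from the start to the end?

115 km

Great circle: cos σ = sin φ₁ sin φ₂ + cos φ₁ cos φ₂ cos Δλ,  σ = 0.8309 rad → d_gc = 5282.7 km
Rhumb line: Δψ = +0.6019, q = Δφ/Δψ = 0.7182, d_rh = R√(Δφ²+q²Δλ²) = 5397.9 km
Excess = 5397.9 − 5282.7 = 115.2 ≈ 115 km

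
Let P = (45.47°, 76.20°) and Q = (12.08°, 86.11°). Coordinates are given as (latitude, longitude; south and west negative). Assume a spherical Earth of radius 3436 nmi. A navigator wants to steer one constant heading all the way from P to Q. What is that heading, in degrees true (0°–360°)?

165.7°

Meridional parts: M(φ₁)=+0.8930, M(φ₂)=+0.2124 → ΔM = -0.6806;  Δλ = +0.1730 rad
tan C = Δλ / ΔM = -0.2541 → C = 165.74°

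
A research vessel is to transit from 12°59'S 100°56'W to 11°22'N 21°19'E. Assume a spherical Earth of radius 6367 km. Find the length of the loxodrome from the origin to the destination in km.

Rhumb course C = atan2(Δλ, Δψ) with Δψ = ln[tan(π/4+φ₂/2)/tan(π/4+φ₁/2)] = +0.4283, Δλ = +2.1337 → C = 78.65°
d = R·|Δφ| / |cos C| = 6367·0.42499 / 0.19679 = 13750 km

13750 km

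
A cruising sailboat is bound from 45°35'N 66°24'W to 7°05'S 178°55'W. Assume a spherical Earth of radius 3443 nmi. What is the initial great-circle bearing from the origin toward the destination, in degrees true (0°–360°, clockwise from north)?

θ = atan2( sin Δλ·cos φ₂ ,  cos φ₁ sin φ₂ − sin φ₁ cos φ₂ cos Δλ )
  = atan2(-0.9167, +0.1851) = 281.42°

281.4°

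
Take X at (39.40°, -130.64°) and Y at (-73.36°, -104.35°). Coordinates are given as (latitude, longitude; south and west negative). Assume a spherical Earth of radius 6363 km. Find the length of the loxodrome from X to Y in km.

12706 km

Δψ = ln[tan(π/4+φ₂/2)/tan(π/4+φ₁/2)] = -2.6718;  Δφ = -1.9680 rad,  Δλ = +0.4588 rad
q = Δφ/Δψ = 0.7366
d = R·√(Δφ² + q²Δλ²) = 6363·1.99684 = 12706 km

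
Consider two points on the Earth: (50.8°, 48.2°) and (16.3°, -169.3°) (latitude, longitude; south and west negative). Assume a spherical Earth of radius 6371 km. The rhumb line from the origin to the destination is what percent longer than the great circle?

Great circle: σ = 1.8377 rad → d_gc = Rσ = 11708.1 km
Rhumb: Δφ = -0.6021, Δλ = +2.4871, Δψ = -0.7442, q = Δφ/Δψ = 0.8091 → d_rh = R√(Δφ²+q²Δλ²) = 13382.5 km
Excess = (13382.5 − 11708.1) / 11708.1 = 1674.4 / 11708.1 = 14.30% ≈ 14.3%

14.3%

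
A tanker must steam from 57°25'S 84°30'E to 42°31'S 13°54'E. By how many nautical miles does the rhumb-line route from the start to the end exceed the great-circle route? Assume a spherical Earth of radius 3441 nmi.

Great circle: cos σ = sin φ₁ sin φ₂ + cos φ₁ cos φ₂ cos Δλ,  σ = 0.7936 rad → d_gc = 2730.8 nmi
Rhumb line: Δψ = +0.4088, q = Δφ/Δψ = 0.6362, d_rh = R√(Δφ²+q²Δλ²) = 2842.1 nmi
Excess = 2842.1 − 2730.8 = 111.3 ≈ 111 nmi

111 nmi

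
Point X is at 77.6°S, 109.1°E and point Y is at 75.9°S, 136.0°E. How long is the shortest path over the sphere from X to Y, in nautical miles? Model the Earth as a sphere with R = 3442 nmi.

cos σ = sin φ₁ sin φ₂ + cos φ₁ cos φ₂ cos Δλ
      = sin(-77.60°)sin(-75.90°) + cos(-77.60°)cos(-75.90°)cos(26.90°) = 0.9939
σ = 6.332° → d = Rσ = 3442·0.11051 = 380 nmi

380 nmi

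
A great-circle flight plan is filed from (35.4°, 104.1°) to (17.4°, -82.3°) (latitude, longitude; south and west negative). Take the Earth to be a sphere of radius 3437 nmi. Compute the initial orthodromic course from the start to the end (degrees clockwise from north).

θ = atan2( sin Δλ·cos φ₂ ,  cos φ₁ sin φ₂ − sin φ₁ cos φ₂ cos Δλ )
  = atan2(+0.1064, +0.7931) = 7.64°

7.6°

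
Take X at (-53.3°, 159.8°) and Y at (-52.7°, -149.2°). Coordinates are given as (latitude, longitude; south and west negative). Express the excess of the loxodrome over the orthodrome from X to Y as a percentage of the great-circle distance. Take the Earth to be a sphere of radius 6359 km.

2.2%

Great circle: σ = 0.5242 rad → d_gc = Rσ = 3333.7 km
Rhumb: Δφ = +0.0105, Δλ = +0.8901, Δψ = +0.0174, q = Δφ/Δψ = 0.6018 → d_rh = R√(Δφ²+q²Δλ²) = 3407.0 km
Excess = (3407.0 − 3333.7) / 3333.7 = 73.3 / 3333.7 = 2.20% ≈ 2.2%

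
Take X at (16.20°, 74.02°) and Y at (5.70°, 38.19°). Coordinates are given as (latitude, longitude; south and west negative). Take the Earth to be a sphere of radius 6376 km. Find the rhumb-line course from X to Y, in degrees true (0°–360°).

Δψ = ln[tan(π/4+φ₂/2)/tan(π/4+φ₁/2)] = -0.1869
Δλ = -0.6254 rad (taken the short way round)
course = atan2(Δλ, Δψ) = 253.36°

253.4°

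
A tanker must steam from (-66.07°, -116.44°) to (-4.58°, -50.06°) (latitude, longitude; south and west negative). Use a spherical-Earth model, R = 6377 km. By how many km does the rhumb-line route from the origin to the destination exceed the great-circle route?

Great circle: cos σ = sin φ₁ sin φ₂ + cos φ₁ cos φ₂ cos Δλ,  σ = 1.3336 rad → d_gc = 8504.3 km
Rhumb line: Δψ = +1.4715, q = Δφ/Δψ = 0.7293, d_rh = R√(Δφ²+q²Δλ²) = 8710.4 km
Excess = 8710.4 − 8504.3 = 206.1 ≈ 206 km

206 km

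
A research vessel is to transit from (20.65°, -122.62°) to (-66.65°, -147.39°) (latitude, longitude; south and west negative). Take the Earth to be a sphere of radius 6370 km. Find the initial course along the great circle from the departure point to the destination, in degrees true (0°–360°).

θ = atan2( sin Δλ·cos φ₂ ,  cos φ₁ sin φ₂ − sin φ₁ cos φ₂ cos Δλ )
  = atan2(-0.1661, -0.9860) = 189.56°

189.6°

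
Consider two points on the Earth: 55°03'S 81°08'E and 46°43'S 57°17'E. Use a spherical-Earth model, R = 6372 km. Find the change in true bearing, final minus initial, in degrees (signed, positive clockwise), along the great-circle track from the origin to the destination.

Initial bearing θ₁ = atan2(sin Δλ cos φ₂, cos φ₁ sin φ₂ − sin φ₁ cos φ₂ cos Δλ) = 289.27°
Final bearing θ₂ = (initial bearing from the destination back to the start) + 180° = 307.93°
Δθ = θ₂ − θ₁ = +18.7°

+18.7°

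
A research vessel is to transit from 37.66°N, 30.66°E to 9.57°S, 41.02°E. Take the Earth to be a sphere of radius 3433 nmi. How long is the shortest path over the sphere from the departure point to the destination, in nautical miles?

2889 nmi

cos σ = sin φ₁ sin φ₂ + cos φ₁ cos φ₂ cos Δλ
      = sin(37.66°)sin(-9.57°) + cos(37.66°)cos(-9.57°)cos(10.36°) = 0.6663
σ = 48.216° → d = Rσ = 3433·0.84152 = 2889 nmi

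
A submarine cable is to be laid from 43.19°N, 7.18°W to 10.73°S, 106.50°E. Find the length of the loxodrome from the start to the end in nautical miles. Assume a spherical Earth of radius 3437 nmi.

7043 nmi

Δψ = ln[tan(π/4+φ₂/2)/tan(π/4+φ₁/2)] = -1.0258;  Δφ = -0.9411 rad,  Δλ = +1.9841 rad
q = Δφ/Δψ = 0.9174
d = R·√(Δφ² + q²Δλ²) = 3437·2.04918 = 7043 nmi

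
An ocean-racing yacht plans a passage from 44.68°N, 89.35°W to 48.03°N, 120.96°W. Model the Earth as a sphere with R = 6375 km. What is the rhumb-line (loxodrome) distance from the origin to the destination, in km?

Rhumb course C = atan2(Δλ, Δψ) with Δψ = ln[tan(π/4+φ₂/2)/tan(π/4+φ₁/2)] = +0.0848, Δλ = -0.5517 → C = 278.73°
d = R·|Δφ| / |cos C| = 6375·0.05847 / 0.15184 = 2455 km

2455 km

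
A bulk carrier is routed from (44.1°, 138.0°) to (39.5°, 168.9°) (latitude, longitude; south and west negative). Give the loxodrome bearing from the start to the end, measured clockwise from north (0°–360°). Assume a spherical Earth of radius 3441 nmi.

Meridional parts: M(φ₁)=+0.8593, M(φ₂)=+0.7516 → ΔM = -0.1078;  Δλ = +0.5393 rad
tan C = Δλ / ΔM = -5.0042 → C = 101.30°

101.3°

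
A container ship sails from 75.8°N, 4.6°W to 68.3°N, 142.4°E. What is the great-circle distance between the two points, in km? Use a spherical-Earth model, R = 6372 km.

cos σ = sin φ₁ sin φ₂ + cos φ₁ cos φ₂ cos Δλ
      = sin(75.80°)sin(68.30°) + cos(75.80°)cos(68.30°)cos(147.00°) = 0.8247
σ = 34.444° → d = Rσ = 6372·0.60117 = 3831 km

3831 km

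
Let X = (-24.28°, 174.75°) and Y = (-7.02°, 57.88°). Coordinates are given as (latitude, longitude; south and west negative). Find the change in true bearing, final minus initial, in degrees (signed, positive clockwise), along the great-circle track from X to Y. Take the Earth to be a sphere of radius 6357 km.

+47.9°

Initial bearing θ₁ = atan2(sin Δλ cos φ₂, cos φ₁ sin φ₂ − sin φ₁ cos φ₂ cos Δλ) = 251.52°
Final bearing θ₂ = (initial bearing from the destination back to the start) + 180° = 299.42°
Δθ = θ₂ − θ₁ = +47.9°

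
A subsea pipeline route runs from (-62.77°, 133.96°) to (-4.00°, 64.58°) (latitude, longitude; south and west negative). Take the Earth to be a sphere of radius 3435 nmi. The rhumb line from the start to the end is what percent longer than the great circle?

Great circle: σ = 1.3461 rad → d_gc = Rσ = 4624.0 nmi
Rhumb: Δφ = +1.0257, Δλ = -1.2109, Δψ = +1.3481, q = Δφ/Δψ = 0.7609 → d_rh = R√(Δφ²+q²Δλ²) = 4736.0 nmi
Excess = (4736.0 − 4624.0) / 4624.0 = 112.0 / 4624.0 = 2.42% ≈ 2.4%

2.4%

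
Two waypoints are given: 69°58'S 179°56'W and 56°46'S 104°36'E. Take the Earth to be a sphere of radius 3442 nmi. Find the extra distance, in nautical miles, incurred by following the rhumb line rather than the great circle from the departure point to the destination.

Great circle: cos σ = sin φ₁ sin φ₂ + cos φ₁ cos φ₂ cos Δλ,  σ = 0.5864 rad → d_gc = 2018.3 nmi
Rhumb line: Δψ = +0.5245, q = Δφ/Δψ = 0.4392, d_rh = R√(Δφ²+q²Δλ²) = 2143.5 nmi
Excess = 2143.5 − 2018.3 = 125.2 ≈ 125 nmi

125 nmi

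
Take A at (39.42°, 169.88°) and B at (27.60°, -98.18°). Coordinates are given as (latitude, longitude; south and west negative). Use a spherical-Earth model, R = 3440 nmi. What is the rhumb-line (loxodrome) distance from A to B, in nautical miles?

Rhumb course C = atan2(Δλ, Δψ) with Δψ = ln[tan(π/4+φ₂/2)/tan(π/4+φ₁/2)] = -0.2483, Δλ = +1.6047 → C = 98.79°
d = R·|Δφ| / |cos C| = 3440·0.20630 / 0.15289 = 4642 nmi

4642 nmi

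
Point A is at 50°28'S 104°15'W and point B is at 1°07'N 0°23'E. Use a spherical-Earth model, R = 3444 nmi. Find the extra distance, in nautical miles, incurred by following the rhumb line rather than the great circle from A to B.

Great circle: cos σ = sin φ₁ sin φ₂ + cos φ₁ cos φ₂ cos Δλ,  σ = 1.7475 rad → d_gc = 6018.5 nmi
Rhumb line: Δψ = +1.0429, q = Δφ/Δψ = 0.8633, d_rh = R√(Δφ²+q²Δλ²) = 6252.4 nmi
Excess = 6252.4 − 6018.5 = 233.9 ≈ 234 nmi

234 nmi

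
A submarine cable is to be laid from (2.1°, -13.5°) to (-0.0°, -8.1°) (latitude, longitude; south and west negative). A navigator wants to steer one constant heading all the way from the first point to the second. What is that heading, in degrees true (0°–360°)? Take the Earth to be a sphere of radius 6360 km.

Meridional parts: M(φ₁)=+0.0367, M(φ₂)=-0.0000 → ΔM = -0.0367;  Δλ = +0.0942 rad
tan C = Δλ / ΔM = -2.5709 → C = 111.25°

111.3°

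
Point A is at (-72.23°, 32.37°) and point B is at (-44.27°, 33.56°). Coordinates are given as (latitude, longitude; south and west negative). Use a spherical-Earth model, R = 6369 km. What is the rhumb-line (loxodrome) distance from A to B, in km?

3109 km

Δψ = ln[tan(π/4+φ₂/2)/tan(π/4+φ₁/2)] = +0.9923;  Δφ = +0.4880 rad,  Δλ = +0.0208 rad
q = Δφ/Δψ = 0.4918
d = R·√(Δφ² + q²Δλ²) = 6369·0.48810 = 3109 km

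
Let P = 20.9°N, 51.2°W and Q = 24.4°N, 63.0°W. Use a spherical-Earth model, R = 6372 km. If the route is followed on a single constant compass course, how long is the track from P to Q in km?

1272 km

Δψ = ln[tan(π/4+φ₂/2)/tan(π/4+φ₁/2)] = +0.0662;  Δφ = +0.0611 rad,  Δλ = -0.2059 rad
q = Δφ/Δψ = 0.9227
d = R·√(Δφ² + q²Δλ²) = 6372·0.19960 = 1272 km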